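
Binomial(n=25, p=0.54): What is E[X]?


E[X] = n*p = 25 * 0.54 = 13.5

13.5


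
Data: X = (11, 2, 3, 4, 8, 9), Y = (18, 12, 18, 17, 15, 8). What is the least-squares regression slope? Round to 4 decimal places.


b = sum((xi-xbar)(yi-ybar)) / sum((xi-xbar)^2)
n = 6, xbar = 37/6 ≈ 6.166667, ybar = 88/6 = 44/3 ≈ 14.666667
Sxy = sum((xi-xbar)(yi-ybar)) = -20/3 ≈ -6.666667
Sxx = sum((xi-xbar)^2) = 401/6 ≈ 66.833333
b = Sxy / Sxx = -40/401 ≈ -0.099751

-0.0998


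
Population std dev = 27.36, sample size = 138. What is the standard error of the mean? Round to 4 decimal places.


SE = sigma / sqrt(n)
sqrt(138) ≈ 11.747340
SE = 27.36 / 11.747340 ≈ 2.329038

2.3290


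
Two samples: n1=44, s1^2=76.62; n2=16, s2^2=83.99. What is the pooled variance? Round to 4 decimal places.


sp^2 = ((n1-1)*s1^2 + (n2-1)*s2^2)/(n1+n2-2)
(n1-1)*s1^2 = 43 * 76.62 = 3294.66
(n2-1)*s2^2 = 15 * 83.99 = 1259.85
numerator = 3294.66 + 1259.85 = 4554.51
n1+n2-2 = 58
sp^2 = 4554.51 / 58 = 455451/5800 ≈ 78.526034

78.5260


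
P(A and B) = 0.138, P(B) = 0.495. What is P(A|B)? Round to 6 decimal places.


P(A|B) = P(A and B) / P(B) = 0.138 / 0.495 = 46/165 ≈ 0.27878788

0.278788


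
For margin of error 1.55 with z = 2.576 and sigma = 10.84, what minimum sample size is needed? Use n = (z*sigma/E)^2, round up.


z*sigma/E = 2.576 * 10.84 / 1.55 ≈ 18.015381
(z*sigma/E)^2 ≈ 324.553940
round up: n = 325

325


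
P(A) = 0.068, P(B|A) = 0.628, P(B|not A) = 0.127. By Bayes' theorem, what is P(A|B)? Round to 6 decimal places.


P(A|B) = P(B|A)*P(A) / P(B), P(B) = P(B|A)*P(A) + P(B|not A)*P(not A)
P(B|A)*P(A) = 0.628 * 0.068 = 0.042704
P(B|not A)*P(not A) = 0.127 * 0.932 = 0.118364
P(B) = 0.042704 + 0.118364 = 0.161068
P(A|B) = 0.042704 / 0.161068 ≈ 0.26513026

0.265130


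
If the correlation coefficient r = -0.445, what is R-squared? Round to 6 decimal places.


R^2 = r^2 = (-0.445)^2 = 0.198025

0.198025


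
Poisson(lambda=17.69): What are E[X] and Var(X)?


E[X] = Var(X) = lambda = 17.69

17.69, 17.69


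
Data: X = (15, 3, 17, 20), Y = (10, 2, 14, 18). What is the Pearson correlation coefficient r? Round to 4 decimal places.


r = sum((xi-xbar)(yi-ybar)) / sqrt(sum((xi-xbar)^2) * sum((yi-ybar)^2))
n = 4, xbar = 55/4 = 13.75, ybar = 44/4 = 11
Sxy = sum((xi-xbar)(yi-ybar)) = 149
Sxx = sum((xi-xbar)^2) = 166.75
Syy = sum((yi-ybar)^2) = 140
sqrt(Sxx*Syy) ≈ 152.790707
r = Sxy / sqrt(Sxx*Syy) = 149 / 152.790707 ≈ 0.975190

0.9752


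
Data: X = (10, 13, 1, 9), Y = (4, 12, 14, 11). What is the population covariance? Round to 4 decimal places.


Cov = (1/n)*sum((xi-xbar)(yi-ybar))
n = 4, xbar = 33/4 = 8.25, ybar = 41/4 = 10.25
sum((xi-xbar)(yi-ybar)) = -29.25
Cov = -29.25 / 4 = -7.3125

-7.3125


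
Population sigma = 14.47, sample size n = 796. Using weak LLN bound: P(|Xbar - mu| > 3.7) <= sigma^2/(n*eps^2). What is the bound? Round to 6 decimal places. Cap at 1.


bound = min(1, sigma^2/(n*eps^2))
sigma^2 = 14.47^2 = 209.3809
n*eps^2 = 796 * 3.7^2 = 796 * 13.69 = 10897.24
sigma^2/(n*eps^2) = 209.3809 / 10897.24 ≈ 0.01921412

0.019214


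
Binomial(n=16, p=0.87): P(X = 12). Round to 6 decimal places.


P = C(n,k) * p^k * (1-p)^(n-k)
C(16,12) = 1820
p^k = 0.87^12 ≈ 0.1880317
(1-p)^(n-k) = 0.13^4 = 0.00028561
P = 1820 * 0.1880317 * 0.00028561 ≈ 0.097741

0.097741


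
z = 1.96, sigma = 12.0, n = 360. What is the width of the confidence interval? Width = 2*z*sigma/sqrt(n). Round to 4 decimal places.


width = 2*z*sigma/sqrt(n)
2*z*sigma = 2 * 1.96 * 12.0 = 47.04
sqrt(360) ≈ 18.973666
width = 47.04 / 18.973666 ≈ 2.479226

2.4792


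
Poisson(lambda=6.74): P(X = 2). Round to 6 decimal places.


P = e^(-lam) * lam^k / k!
e^(-6.74) ≈ 0.001182647
lam^k = 6.74^2 = 45.4276
k! = 2! = 2
P = 0.001182647 * 45.4276 / 2 ≈ 0.026862

0.026862


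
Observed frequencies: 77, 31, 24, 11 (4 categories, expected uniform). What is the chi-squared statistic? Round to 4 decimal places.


chi2 = sum((O-E)^2/E), E = total/4
total = 143, E = 143/4 = 35.75
(77 - 35.75)^2 / 35.75 = 1701.5625 / 35.75 = 2475/52 ≈ 47.596154
(31 - 35.75)^2 / 35.75 = 22.5625 / 35.75 = 361/572 ≈ 0.631119
(24 - 35.75)^2 / 35.75 = 138.0625 / 35.75 = 2209/572 ≈ 3.861888
(11 - 35.75)^2 / 35.75 = 612.5625 / 35.75 = 891/52 ≈ 17.134615
chi2 = 9899/143 ≈ 69.223776

69.2238


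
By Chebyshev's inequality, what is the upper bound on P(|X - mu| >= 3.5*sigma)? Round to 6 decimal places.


P <= 1/k^2
k^2 = 3.5^2 = 12.25
1/k^2 = 1 / 12.25 = 4/49 ≈ 0.08163265

0.081633


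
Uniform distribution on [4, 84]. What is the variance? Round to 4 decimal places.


Var = (b-a)^2 / 12
(b-a)^2 = (84 - 4)^2 = 6400
Var = 6400/12 ≈ 533.333333

533.3333


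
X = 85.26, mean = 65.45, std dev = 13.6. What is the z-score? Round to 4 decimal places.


z = (X - mu) / sigma
X - mu = 85.26 - 65.45 = 19.81
z = 19.81 / 13.6 = 1981/1360 ≈ 1.456618

1.4566


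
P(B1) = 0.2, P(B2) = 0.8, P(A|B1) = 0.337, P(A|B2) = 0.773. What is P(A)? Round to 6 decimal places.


P(A) = P(A|B1)*P(B1) + P(A|B2)*P(B2)
P(A|B1)*P(B1) = 0.337 * 0.2 = 0.0674
P(A|B2)*P(B2) = 0.773 * 0.8 = 0.6184
P(A) = 0.0674 + 0.6184 = 0.6858

0.685800


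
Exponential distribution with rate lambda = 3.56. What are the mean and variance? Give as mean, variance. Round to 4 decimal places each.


mean = 1/lam, var = 1/lam^2
mean = 1 / 3.56 = 25/89 ≈ 0.280899
lam^2 = 3.56^2 = 12.6736
var = 1 / 12.6736 = 625/7921 ≈ 0.078904

0.2809, 0.0789


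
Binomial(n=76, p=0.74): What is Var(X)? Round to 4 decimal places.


Var = n*p*(1-p) = 76 * 0.74 * 0.26 = 14.6224

14.6224


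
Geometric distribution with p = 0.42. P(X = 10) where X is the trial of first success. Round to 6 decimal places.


P = (1-p)^(k-1) * p
(1-p)^(k-1) = 0.58^9 ≈ 0.007427659
P = 0.007427659 * 0.42 ≈ 0.003119617

0.003120


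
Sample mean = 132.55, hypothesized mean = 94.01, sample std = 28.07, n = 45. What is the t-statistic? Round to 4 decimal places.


t = (xbar - mu0) / (s/sqrt(n))
xbar - mu0 = 132.55 - 94.01 = 38.54
sqrt(45) ≈ 6.70820393
s/sqrt(n) = 28.07 / 6.70820393 ≈ 4.18442854
t = 38.54 / 4.18442854 ≈ 9.210338

9.2103


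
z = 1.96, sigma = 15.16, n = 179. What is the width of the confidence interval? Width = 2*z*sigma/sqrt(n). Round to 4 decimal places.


width = 2*z*sigma/sqrt(n)
2*z*sigma = 2 * 1.96 * 15.16 = 59.4272
sqrt(179) ≈ 13.379088
width = 59.4272 / 13.379088 ≈ 4.441797

4.4418


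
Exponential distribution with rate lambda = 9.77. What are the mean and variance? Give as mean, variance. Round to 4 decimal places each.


mean = 1/lam, var = 1/lam^2
mean = 1 / 9.77 = 100/977 ≈ 0.102354
lam^2 = 9.77^2 = 95.4529
var = 1 / 95.4529 ≈ 0.010476

0.1024, 0.0105


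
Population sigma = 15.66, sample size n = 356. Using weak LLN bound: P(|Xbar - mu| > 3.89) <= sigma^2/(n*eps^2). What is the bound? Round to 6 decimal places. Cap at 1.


bound = min(1, sigma^2/(n*eps^2))
sigma^2 = 15.66^2 = 245.2356
n*eps^2 = 356 * 3.89^2 = 356 * 15.1321 = 5387.0276
sigma^2/(n*eps^2) = 245.2356 / 5387.0276 ≈ 0.04552336

0.045523


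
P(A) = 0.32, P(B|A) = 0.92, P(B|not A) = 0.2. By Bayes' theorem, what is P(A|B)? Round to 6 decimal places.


P(A|B) = P(B|A)*P(A) / P(B), P(B) = P(B|A)*P(A) + P(B|not A)*P(not A)
P(B|A)*P(A) = 0.92 * 0.32 = 0.2944
P(B|not A)*P(not A) = 0.2 * 0.68 = 0.136
P(B) = 0.2944 + 0.136 = 0.4304
P(A|B) = 0.2944 / 0.4304 = 184/269 ≈ 0.68401487

0.684015


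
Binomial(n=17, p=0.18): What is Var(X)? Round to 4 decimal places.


Var = n*p*(1-p) = 17 * 0.18 * 0.82 = 2.5092

2.5092


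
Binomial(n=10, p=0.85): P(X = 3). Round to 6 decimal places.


P = C(n,k) * p^k * (1-p)^(n-k)
C(10,3) = 120
p^k = 0.85^3 = 0.614125
(1-p)^(n-k) = 0.15^7 ≈ 0.000001708594
P = 120 * 0.614125 * 0.000001708594 ≈ 0.000126

0.000126


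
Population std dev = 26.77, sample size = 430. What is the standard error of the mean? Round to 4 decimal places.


SE = sigma / sqrt(n)
sqrt(430) ≈ 20.736441
SE = 26.77 / 20.736441 ≈ 1.290964

1.2910


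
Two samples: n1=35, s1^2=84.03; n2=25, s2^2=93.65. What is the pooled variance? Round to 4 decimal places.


sp^2 = ((n1-1)*s1^2 + (n2-1)*s2^2)/(n1+n2-2)
(n1-1)*s1^2 = 34 * 84.03 = 2857.02
(n2-1)*s2^2 = 24 * 93.65 = 2247.6
numerator = 2857.02 + 2247.6 = 5104.62
n1+n2-2 = 58
sp^2 = 5104.62 / 58 = 255231/2900 ≈ 88.010690

88.0107


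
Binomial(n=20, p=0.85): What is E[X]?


E[X] = n*p = 20 * 0.85 = 17

17


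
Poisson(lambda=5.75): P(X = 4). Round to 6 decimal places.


P = e^(-lam) * lam^k / k!
e^(-5.75) ≈ 0.003182781
lam^k = 5.75^4 = 279841/256 ≈ 1093.128906
k! = 4! = 24
P = 0.003182781 * 1093.128906 / 24 ≈ 0.144966

0.144966


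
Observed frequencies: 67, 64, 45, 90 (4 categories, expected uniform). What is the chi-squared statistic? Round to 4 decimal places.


chi2 = sum((O-E)^2/E), E = total/4
total = 266, E = 266/4 = 66.5
(67 - 66.5)^2 / 66.5 = 0.25 / 66.5 = 1/266 ≈ 0.003759
(64 - 66.5)^2 / 66.5 = 6.25 / 66.5 = 25/266 ≈ 0.093985
(45 - 66.5)^2 / 66.5 = 462.25 / 66.5 = 1849/266 ≈ 6.951128
(90 - 66.5)^2 / 66.5 = 552.25 / 66.5 = 2209/266 ≈ 8.304511
chi2 = 2042/133 ≈ 15.353383

15.3534


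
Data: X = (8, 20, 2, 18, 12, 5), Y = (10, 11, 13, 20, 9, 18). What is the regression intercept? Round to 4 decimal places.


a = ybar - b*xbar, where b = sum((xi-xbar)(yi-ybar)) / sum((xi-xbar)^2)
n = 6, xbar = 65/6 ≈ 10.833333, ybar = 81/6 = 13.5
Sxy = sum((xi-xbar)(yi-ybar)) = 6.5
Sxx = sum((xi-xbar)^2) = 1541/6 ≈ 256.833333
b = Sxy / Sxx = 39/1541 ≈ 0.025308
a = 13.5 - 0.025308 * 10.833333 = 20381/1541 ≈ 13.225827

13.2258


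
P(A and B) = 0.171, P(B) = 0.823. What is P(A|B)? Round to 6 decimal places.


P(A|B) = P(A and B) / P(B) = 0.171 / 0.823 = 171/823 ≈ 0.20777643

0.207776


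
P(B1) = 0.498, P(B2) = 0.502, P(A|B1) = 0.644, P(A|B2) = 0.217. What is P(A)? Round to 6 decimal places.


P(A) = P(A|B1)*P(B1) + P(A|B2)*P(B2)
P(A|B1)*P(B1) = 0.644 * 0.498 = 0.320712
P(A|B2)*P(B2) = 0.217 * 0.502 = 0.108934
P(A) = 0.320712 + 0.108934 = 0.429646

0.429646


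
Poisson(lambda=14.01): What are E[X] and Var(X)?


E[X] = Var(X) = lambda = 14.01

14.01, 14.01


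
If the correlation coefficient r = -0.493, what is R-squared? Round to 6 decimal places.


R^2 = r^2 = (-0.493)^2 = 0.243049

0.243049


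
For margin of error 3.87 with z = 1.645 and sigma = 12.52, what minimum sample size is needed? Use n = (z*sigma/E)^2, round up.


z*sigma/E = 1.645 * 12.52 / 3.87 ≈ 5.321809
(z*sigma/E)^2 ≈ 28.321649
round up: n = 29

29


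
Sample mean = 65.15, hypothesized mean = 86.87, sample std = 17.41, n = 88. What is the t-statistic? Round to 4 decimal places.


t = (xbar - mu0) / (s/sqrt(n))
xbar - mu0 = 65.15 - 86.87 = -21.72
sqrt(88) ≈ 9.38083152
s/sqrt(n) = 17.41 / 9.38083152 ≈ 1.85591224
t = -21.72 / 1.85591224 ≈ -11.703140

-11.7031


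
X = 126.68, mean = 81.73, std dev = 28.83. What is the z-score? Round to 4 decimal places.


z = (X - mu) / sigma
X - mu = 126.68 - 81.73 = 44.95
z = 44.95 / 28.83 = 145/93 ≈ 1.559140

1.5591


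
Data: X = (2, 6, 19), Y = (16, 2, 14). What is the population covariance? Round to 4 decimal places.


Cov = (1/n)*sum((xi-xbar)(yi-ybar))
n = 3, xbar = 27/3 = 9, ybar = 32/3 ≈ 10.666667
sum((xi-xbar)(yi-ybar)) = 22
Cov = 22 / 3 = 22/3 ≈ 7.333333

7.3333


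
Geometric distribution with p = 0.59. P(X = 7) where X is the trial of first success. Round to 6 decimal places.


P = (1-p)^(k-1) * p
(1-p)^(k-1) = 0.41^6 ≈ 0.004750104
P = 0.004750104 * 0.59 ≈ 0.002802562

0.002803


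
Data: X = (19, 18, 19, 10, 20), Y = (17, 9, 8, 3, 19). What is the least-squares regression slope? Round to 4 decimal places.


b = sum((xi-xbar)(yi-ybar)) / sum((xi-xbar)^2)
n = 5, xbar = 86/5 = 17.2, ybar = 56/5 = 11.2
Sxy = sum((xi-xbar)(yi-ybar)) = 83.8
Sxx = sum((xi-xbar)^2) = 66.8
b = Sxy / Sxx = 419/334 ≈ 1.254491

1.2545


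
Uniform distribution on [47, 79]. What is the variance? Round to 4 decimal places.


Var = (b-a)^2 / 12
(b-a)^2 = (79 - 47)^2 = 1024
Var = 1024/12 ≈ 85.333333

85.3333


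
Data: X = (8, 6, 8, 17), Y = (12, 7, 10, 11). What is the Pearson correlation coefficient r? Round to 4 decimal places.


r = sum((xi-xbar)(yi-ybar)) / sqrt(sum((xi-xbar)^2) * sum((yi-ybar)^2))
n = 4, xbar = 39/4 = 9.75, ybar = 40/4 = 10
Sxy = sum((xi-xbar)(yi-ybar)) = 15
Sxx = sum((xi-xbar)^2) = 72.75
Syy = sum((yi-ybar)^2) = 14
sqrt(Sxx*Syy) ≈ 31.913947
r = Sxy / sqrt(Sxx*Syy) = 15 / 31.913947 ≈ 0.470014

0.4700


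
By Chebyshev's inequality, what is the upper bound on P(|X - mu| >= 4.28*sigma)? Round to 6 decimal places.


P <= 1/k^2
k^2 = 4.28^2 = 18.3184
1/k^2 = 1 / 18.3184 ≈ 0.05458992

0.054590


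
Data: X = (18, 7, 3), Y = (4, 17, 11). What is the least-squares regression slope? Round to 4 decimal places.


b = sum((xi-xbar)(yi-ybar)) / sum((xi-xbar)^2)
n = 3, xbar = 28/3 ≈ 9.333333, ybar = 32/3 ≈ 10.666667
Sxy = sum((xi-xbar)(yi-ybar)) = -224/3 ≈ -74.666667
Sxx = sum((xi-xbar)^2) = 362/3 ≈ 120.666667
b = Sxy / Sxx = -112/181 ≈ -0.618785

-0.6188


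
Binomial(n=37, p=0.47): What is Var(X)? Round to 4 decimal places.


Var = n*p*(1-p) = 37 * 0.47 * 0.53 = 9.2167

9.2167


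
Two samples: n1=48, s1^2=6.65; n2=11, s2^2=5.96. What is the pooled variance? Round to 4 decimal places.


sp^2 = ((n1-1)*s1^2 + (n2-1)*s2^2)/(n1+n2-2)
(n1-1)*s1^2 = 47 * 6.65 = 312.55
(n2-1)*s2^2 = 10 * 5.96 = 59.6
numerator = 312.55 + 59.6 = 372.15
n1+n2-2 = 57
sp^2 = 372.15 / 57 = 2481/380 ≈ 6.528947

6.5289


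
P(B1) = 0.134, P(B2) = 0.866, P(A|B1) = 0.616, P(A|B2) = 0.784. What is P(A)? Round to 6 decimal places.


P(A) = P(A|B1)*P(B1) + P(A|B2)*P(B2)
P(A|B1)*P(B1) = 0.616 * 0.134 = 0.082544
P(A|B2)*P(B2) = 0.784 * 0.866 = 0.678944
P(A) = 0.082544 + 0.678944 = 0.761488

0.761488


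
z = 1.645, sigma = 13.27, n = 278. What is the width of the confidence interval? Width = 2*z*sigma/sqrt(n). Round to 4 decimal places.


width = 2*z*sigma/sqrt(n)
2*z*sigma = 2 * 1.645 * 13.27 = 43.6583
sqrt(278) ≈ 16.673332
width = 43.6583 / 16.673332 ≈ 2.618451

2.6185


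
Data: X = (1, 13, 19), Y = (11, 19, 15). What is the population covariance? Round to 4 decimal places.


Cov = (1/n)*sum((xi-xbar)(yi-ybar))
n = 3, xbar = 33/3 = 11, ybar = 45/3 = 15
sum((xi-xbar)(yi-ybar)) = 48
Cov = 48 / 3 = 16

16.0000


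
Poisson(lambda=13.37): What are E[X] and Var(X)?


E[X] = Var(X) = lambda = 13.37

13.37, 13.37


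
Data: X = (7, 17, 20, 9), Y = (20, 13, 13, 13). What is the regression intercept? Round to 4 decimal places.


a = ybar - b*xbar, where b = sum((xi-xbar)(yi-ybar)) / sum((xi-xbar)^2)
n = 4, xbar = 53/4 = 13.25, ybar = 59/4 = 14.75
Sxy = sum((xi-xbar)(yi-ybar)) = -43.75
Sxx = sum((xi-xbar)^2) = 116.75
b = Sxy / Sxx = -175/467 ≈ -0.374732
a = 14.75 - (-0.374732) * 13.25 = 9207/467 ≈ 19.715203

19.7152


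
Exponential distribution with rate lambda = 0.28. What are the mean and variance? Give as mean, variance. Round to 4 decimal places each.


mean = 1/lam, var = 1/lam^2
mean = 1 / 0.28 = 25/7 ≈ 3.571429
lam^2 = 0.28^2 = 0.0784
var = 1 / 0.0784 = 625/49 ≈ 12.755102

3.5714, 12.7551


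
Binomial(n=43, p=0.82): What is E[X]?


E[X] = n*p = 43 * 0.82 = 35.26

35.26


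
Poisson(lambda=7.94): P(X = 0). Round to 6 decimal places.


P = e^(-lam) * lam^k / k!
e^(-7.94) ≈ 0.0003562065
lam^k = 7.94^0 = 1
k! = 0! = 1
P = 0.0003562065 * 1 / 1 ≈ 0.000356

0.000356


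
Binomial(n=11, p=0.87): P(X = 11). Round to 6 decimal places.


P = C(n,k) * p^k * (1-p)^(n-k)
C(11,11) = 1
p^k = 0.87^11 ≈ 0.2161284
(1-p)^(n-k) = 0.13^0 = 1
P = 1 * 0.2161284 * 1 ≈ 0.216128

0.216128


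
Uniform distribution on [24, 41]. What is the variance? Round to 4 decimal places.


Var = (b-a)^2 / 12
(b-a)^2 = (41 - 24)^2 = 289
Var = 289/12 ≈ 24.083333

24.0833


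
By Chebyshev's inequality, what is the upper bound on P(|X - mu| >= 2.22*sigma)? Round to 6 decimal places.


P <= 1/k^2
k^2 = 2.22^2 = 4.9284
1/k^2 = 1 / 4.9284 ≈ 0.20290561

0.202906


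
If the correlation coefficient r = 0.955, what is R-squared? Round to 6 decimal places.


R^2 = r^2 = (0.955)^2 = 0.912025

0.912025


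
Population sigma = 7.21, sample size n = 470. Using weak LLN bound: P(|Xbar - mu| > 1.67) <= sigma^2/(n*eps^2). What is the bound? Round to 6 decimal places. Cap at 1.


bound = min(1, sigma^2/(n*eps^2))
sigma^2 = 7.21^2 = 51.9841
n*eps^2 = 470 * 1.67^2 = 470 * 2.7889 = 1310.783
sigma^2/(n*eps^2) = 51.9841 / 1310.783 ≈ 0.03965881

0.039659


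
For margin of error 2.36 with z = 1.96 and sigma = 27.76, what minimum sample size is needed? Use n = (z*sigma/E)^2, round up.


z*sigma/E = 1.96 * 27.76 / 2.36 = 34006/1475 ≈ 23.054915
(z*sigma/E)^2 ≈ 531.529117
round up: n = 532

532


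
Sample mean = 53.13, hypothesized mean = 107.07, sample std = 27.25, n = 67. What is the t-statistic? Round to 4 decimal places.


t = (xbar - mu0) / (s/sqrt(n))
xbar - mu0 = 53.13 - 107.07 = -53.94
sqrt(67) ≈ 8.18535277
s/sqrt(n) = 27.25 / 8.18535277 ≈ 3.32911736
t = -53.94 / 3.32911736 ≈ -16.202493

-16.2025


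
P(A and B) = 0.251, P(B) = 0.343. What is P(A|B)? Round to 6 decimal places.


P(A|B) = P(A and B) / P(B) = 0.251 / 0.343 = 251/343 ≈ 0.73177843

0.731778


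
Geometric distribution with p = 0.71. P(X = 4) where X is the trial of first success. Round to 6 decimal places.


P = (1-p)^(k-1) * p
(1-p)^(k-1) = 0.29^3 = 0.024389
P = 0.024389 * 0.71 = 0.01731619

0.017316


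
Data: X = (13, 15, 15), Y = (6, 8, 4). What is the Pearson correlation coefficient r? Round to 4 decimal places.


r = sum((xi-xbar)(yi-ybar)) / sqrt(sum((xi-xbar)^2) * sum((yi-ybar)^2))
n = 3, xbar = 43/3 ≈ 14.333333, ybar = 18/3 = 6
Sxy = sum((xi-xbar)(yi-ybar)) = 0
Sxx = sum((xi-xbar)^2) = 8/3 ≈ 2.666667
Syy = sum((yi-ybar)^2) = 8
sqrt(Sxx*Syy) ≈ 4.618802
r = Sxy / sqrt(Sxx*Syy) = 0 / 4.618802 ≈ 0.000000

0.0000


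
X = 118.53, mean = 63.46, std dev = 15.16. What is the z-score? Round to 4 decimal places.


z = (X - mu) / sigma
X - mu = 118.53 - 63.46 = 55.07
z = 55.07 / 15.16 = 5507/1516 ≈ 3.632586

3.6326


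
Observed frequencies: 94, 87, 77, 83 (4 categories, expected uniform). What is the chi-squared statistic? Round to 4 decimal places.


chi2 = sum((O-E)^2/E), E = total/4
total = 341, E = 341/4 = 85.25
(94 - 85.25)^2 / 85.25 = 76.5625 / 85.25 = 1225/1364 ≈ 0.898094
(87 - 85.25)^2 / 85.25 = 3.0625 / 85.25 = 49/1364 ≈ 0.035924
(77 - 85.25)^2 / 85.25 = 68.0625 / 85.25 = 99/124 ≈ 0.798387
(83 - 85.25)^2 / 85.25 = 5.0625 / 85.25 = 81/1364 ≈ 0.059384
chi2 = 611/341 ≈ 1.791789

1.7918


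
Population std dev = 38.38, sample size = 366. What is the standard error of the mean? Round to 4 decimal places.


SE = sigma / sqrt(n)
sqrt(366) ≈ 19.131126
SE = 38.38 / 19.131126 ≈ 2.006155

2.0062


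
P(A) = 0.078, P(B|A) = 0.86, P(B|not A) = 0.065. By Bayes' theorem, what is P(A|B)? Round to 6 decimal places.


P(A|B) = P(B|A)*P(A) / P(B), P(B) = P(B|A)*P(A) + P(B|not A)*P(not A)
P(B|A)*P(A) = 0.86 * 0.078 = 0.06708
P(B|not A)*P(not A) = 0.065 * 0.922 = 0.05993
P(B) = 0.06708 + 0.05993 = 0.12701
P(A|B) = 0.06708 / 0.12701 = 516/977 ≈ 0.52814739

0.528147


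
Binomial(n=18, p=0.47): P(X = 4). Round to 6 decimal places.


P = C(n,k) * p^k * (1-p)^(n-k)
C(18,4) = 3060
p^k = 0.47^4 = 0.04879681
(1-p)^(n-k) = 0.53^14 ≈ 0.0001379946
P = 3060 * 0.04879681 * 0.0001379946 ≈ 0.020605

0.020605


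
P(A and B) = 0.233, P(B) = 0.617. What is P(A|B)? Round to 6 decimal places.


P(A|B) = P(A and B) / P(B) = 0.233 / 0.617 = 233/617 ≈ 0.37763371

0.377634


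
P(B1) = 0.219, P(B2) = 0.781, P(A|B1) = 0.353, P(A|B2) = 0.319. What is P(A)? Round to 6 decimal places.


P(A) = P(A|B1)*P(B1) + P(A|B2)*P(B2)
P(A|B1)*P(B1) = 0.353 * 0.219 = 0.077307
P(A|B2)*P(B2) = 0.319 * 0.781 = 0.249139
P(A) = 0.077307 + 0.249139 = 0.326446

0.326446


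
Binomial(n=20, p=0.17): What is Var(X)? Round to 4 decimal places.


Var = n*p*(1-p) = 20 * 0.17 * 0.83 = 2.822

2.8220


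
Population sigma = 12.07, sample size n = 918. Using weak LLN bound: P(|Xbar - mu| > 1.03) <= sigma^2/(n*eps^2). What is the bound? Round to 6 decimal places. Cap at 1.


bound = min(1, sigma^2/(n*eps^2))
sigma^2 = 12.07^2 = 145.6849
n*eps^2 = 918 * 1.03^2 = 918 * 1.0609 = 973.9062
sigma^2/(n*eps^2) = 145.6849 / 973.9062 ≈ 0.14958823

0.149588


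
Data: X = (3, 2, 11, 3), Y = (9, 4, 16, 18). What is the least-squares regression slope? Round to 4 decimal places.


b = sum((xi-xbar)(yi-ybar)) / sum((xi-xbar)^2)
n = 4, xbar = 19/4 = 4.75, ybar = 47/4 = 11.75
Sxy = sum((xi-xbar)(yi-ybar)) = 41.75
Sxx = sum((xi-xbar)^2) = 52.75
b = Sxy / Sxx = 167/211 ≈ 0.791469

0.7915


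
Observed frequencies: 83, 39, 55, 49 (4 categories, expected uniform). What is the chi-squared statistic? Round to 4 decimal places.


chi2 = sum((O-E)^2/E), E = total/4
total = 226, E = 226/4 = 56.5
(83 - 56.5)^2 / 56.5 = 702.25 / 56.5 = 2809/226 ≈ 12.429204
(39 - 56.5)^2 / 56.5 = 306.25 / 56.5 = 1225/226 ≈ 5.420354
(55 - 56.5)^2 / 56.5 = 2.25 / 56.5 = 9/226 ≈ 0.039823
(49 - 56.5)^2 / 56.5 = 56.25 / 56.5 = 225/226 ≈ 0.995575
chi2 = 2134/113 ≈ 18.884956

18.8850


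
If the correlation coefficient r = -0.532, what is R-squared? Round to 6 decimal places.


R^2 = r^2 = (-0.532)^2 = 0.283024

0.283024


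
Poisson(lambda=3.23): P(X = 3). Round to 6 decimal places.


P = e^(-lam) * lam^k / k!
e^(-3.23) ≈ 0.03955750
lam^k = 3.23^3 = 33.698267
k! = 3! = 6
P = 0.03955750 * 33.698267 / 6 ≈ 0.222170

0.222170


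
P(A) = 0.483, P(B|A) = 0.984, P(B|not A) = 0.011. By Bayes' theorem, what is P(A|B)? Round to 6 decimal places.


P(A|B) = P(B|A)*P(A) / P(B), P(B) = P(B|A)*P(A) + P(B|not A)*P(not A)
P(B|A)*P(A) = 0.984 * 0.483 = 0.475272
P(B|not A)*P(not A) = 0.011 * 0.517 = 0.005687
P(B) = 0.475272 + 0.005687 = 0.480959
P(A|B) = 0.475272 / 0.480959 ≈ 0.98817571

0.988176


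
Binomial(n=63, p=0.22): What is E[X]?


E[X] = n*p = 63 * 0.22 = 13.86

13.86


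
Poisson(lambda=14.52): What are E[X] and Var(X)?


E[X] = Var(X) = lambda = 14.52

14.52, 14.52


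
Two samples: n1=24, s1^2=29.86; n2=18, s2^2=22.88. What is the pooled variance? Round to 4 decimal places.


sp^2 = ((n1-1)*s1^2 + (n2-1)*s2^2)/(n1+n2-2)
(n1-1)*s1^2 = 23 * 29.86 = 686.78
(n2-1)*s2^2 = 17 * 22.88 = 388.96
numerator = 686.78 + 388.96 = 1075.74
n1+n2-2 = 40
sp^2 = 1075.74 / 40 = 26.8935

26.8935


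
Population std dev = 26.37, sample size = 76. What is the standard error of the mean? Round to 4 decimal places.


SE = sigma / sqrt(n)
sqrt(76) ≈ 8.717798
SE = 26.37 / 8.717798 ≈ 3.024846

3.0248


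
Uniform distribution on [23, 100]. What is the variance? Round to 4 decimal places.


Var = (b-a)^2 / 12
(b-a)^2 = (100 - 23)^2 = 5929
Var = 5929/12 ≈ 494.083333

494.0833


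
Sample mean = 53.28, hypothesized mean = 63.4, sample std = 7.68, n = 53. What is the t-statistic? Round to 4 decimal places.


t = (xbar - mu0) / (s/sqrt(n))
xbar - mu0 = 53.28 - 63.4 = -10.12
sqrt(53) ≈ 7.28010989
s/sqrt(n) = 7.68 / 7.28010989 ≈ 1.05492913
t = -10.12 / 1.05492913 ≈ -9.593061

-9.5931


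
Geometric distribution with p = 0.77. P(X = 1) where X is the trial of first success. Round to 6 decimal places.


P = (1-p)^(k-1) * p
(1-p)^(k-1) = 0.23^0 = 1
P = 1 * 0.77 = 0.77

0.770000


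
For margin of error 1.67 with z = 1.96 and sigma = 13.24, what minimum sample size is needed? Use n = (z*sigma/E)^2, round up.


z*sigma/E = 1.96 * 13.24 / 1.67 = 64876/4175 ≈ 15.539162
(z*sigma/E)^2 ≈ 241.465546
round up: n = 242

242


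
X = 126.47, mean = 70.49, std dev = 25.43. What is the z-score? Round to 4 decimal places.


z = (X - mu) / sigma
X - mu = 126.47 - 70.49 = 55.98
z = 55.98 / 25.43 = 5598/2543 ≈ 2.201337

2.2013


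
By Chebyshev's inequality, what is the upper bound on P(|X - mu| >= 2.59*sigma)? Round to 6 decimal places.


P <= 1/k^2
k^2 = 2.59^2 = 6.7081
1/k^2 = 1 / 6.7081 ≈ 0.14907351

0.149074


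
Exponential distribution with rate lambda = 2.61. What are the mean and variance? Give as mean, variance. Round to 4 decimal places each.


mean = 1/lam, var = 1/lam^2
mean = 1 / 2.61 = 100/261 ≈ 0.383142
lam^2 = 2.61^2 = 6.8121
var = 1 / 6.8121 ≈ 0.146798

0.3831, 0.1468


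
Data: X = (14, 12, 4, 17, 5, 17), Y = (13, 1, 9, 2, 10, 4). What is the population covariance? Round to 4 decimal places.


Cov = (1/n)*sum((xi-xbar)(yi-ybar))
n = 6, xbar = 69/6 = 11.5, ybar = 39/6 = 6.5
sum((xi-xbar)(yi-ybar)) = -66.5
Cov = -66.5 / 6 = -133/12 ≈ -11.083333

-11.0833


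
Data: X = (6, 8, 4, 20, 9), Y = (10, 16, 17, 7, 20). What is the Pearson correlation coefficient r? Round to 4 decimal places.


r = sum((xi-xbar)(yi-ybar)) / sqrt(sum((xi-xbar)^2) * sum((yi-ybar)^2))
n = 5, xbar = 47/5 = 9.4, ybar = 70/5 = 14
Sxy = sum((xi-xbar)(yi-ybar)) = -82
Sxx = sum((xi-xbar)^2) = 155.2
Syy = sum((yi-ybar)^2) = 114
sqrt(Sxx*Syy) ≈ 133.014285
r = Sxy / sqrt(Sxx*Syy) = -82 / 133.014285 ≈ -0.616475

-0.6165


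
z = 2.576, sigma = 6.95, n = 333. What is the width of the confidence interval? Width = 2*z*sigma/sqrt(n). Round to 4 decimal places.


width = 2*z*sigma/sqrt(n)
2*z*sigma = 2 * 2.576 * 6.95 = 35.8064
sqrt(333) ≈ 18.248288
width = 35.8064 / 18.248288 ≈ 1.962179

1.9622


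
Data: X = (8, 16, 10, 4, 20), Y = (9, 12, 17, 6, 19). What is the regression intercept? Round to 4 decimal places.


a = ybar - b*xbar, where b = sum((xi-xbar)(yi-ybar)) / sum((xi-xbar)^2)
n = 5, xbar = 58/5 = 11.6, ybar = 63/5 = 12.6
Sxy = sum((xi-xbar)(yi-ybar)) = 107.2
Sxx = sum((xi-xbar)^2) = 163.2
b = Sxy / Sxx = 67/102 ≈ 0.656863
a = 12.6 - 0.656863 * 11.6 = 254/51 ≈ 4.980392

4.9804


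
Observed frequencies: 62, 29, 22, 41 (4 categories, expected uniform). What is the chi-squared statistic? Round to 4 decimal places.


chi2 = sum((O-E)^2/E), E = total/4
total = 154, E = 154/4 = 38.5
(62 - 38.5)^2 / 38.5 = 552.25 / 38.5 = 2209/154 ≈ 14.344156
(29 - 38.5)^2 / 38.5 = 90.25 / 38.5 = 361/154 ≈ 2.344156
(22 - 38.5)^2 / 38.5 = 272.25 / 38.5 = 99/14 ≈ 7.071429
(41 - 38.5)^2 / 38.5 = 6.25 / 38.5 = 25/154 ≈ 0.162338
chi2 = 1842/77 ≈ 23.922078

23.9221


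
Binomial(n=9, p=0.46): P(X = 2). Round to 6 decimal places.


P = C(n,k) * p^k * (1-p)^(n-k)
C(9,2) = 36
p^k = 0.46^2 = 0.2116
(1-p)^(n-k) = 0.54^7 ≈ 0.01338925
P = 36 * 0.2116 * 0.01338925 ≈ 0.101994

0.101994


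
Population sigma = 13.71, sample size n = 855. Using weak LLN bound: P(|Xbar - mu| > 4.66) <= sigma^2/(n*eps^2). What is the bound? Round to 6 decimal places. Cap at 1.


bound = min(1, sigma^2/(n*eps^2))
sigma^2 = 13.71^2 = 187.9641
n*eps^2 = 855 * 4.66^2 = 855 * 21.7156 = 18566.838
sigma^2/(n*eps^2) = 187.9641 / 18566.838 ≈ 0.01012365

0.010124


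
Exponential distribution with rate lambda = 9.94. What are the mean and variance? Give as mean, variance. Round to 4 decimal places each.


mean = 1/lam, var = 1/lam^2
mean = 1 / 9.94 = 50/497 ≈ 0.100604
lam^2 = 9.94^2 = 98.8036
var = 1 / 98.8036 ≈ 0.010121

0.1006, 0.0101


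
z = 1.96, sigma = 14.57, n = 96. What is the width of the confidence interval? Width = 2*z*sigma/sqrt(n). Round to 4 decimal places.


width = 2*z*sigma/sqrt(n)
2*z*sigma = 2 * 1.96 * 14.57 = 57.1144
sqrt(96) ≈ 9.797959
width = 57.1144 / 9.797959 ≈ 5.829214

5.8292


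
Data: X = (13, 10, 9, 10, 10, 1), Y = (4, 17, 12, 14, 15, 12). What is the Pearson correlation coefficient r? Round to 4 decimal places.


r = sum((xi-xbar)(yi-ybar)) / sqrt(sum((xi-xbar)^2) * sum((yi-ybar)^2))
n = 6, xbar = 53/6 ≈ 8.833333, ybar = 74/6 = 37/3 ≈ 12.333333
Sxy = sum((xi-xbar)(yi-ybar)) = -65/3 ≈ -21.666667
Sxx = sum((xi-xbar)^2) = 497/6 ≈ 82.833333
Syy = sum((yi-ybar)^2) = 304/3 ≈ 101.333333
sqrt(Sxx*Syy) ≈ 91.617563
r = Sxy / sqrt(Sxx*Syy) = -21.666667 / 91.617563 ≈ -0.236490

-0.2365


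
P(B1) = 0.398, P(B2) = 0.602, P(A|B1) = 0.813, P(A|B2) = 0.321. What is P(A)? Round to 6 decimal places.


P(A) = P(A|B1)*P(B1) + P(A|B2)*P(B2)
P(A|B1)*P(B1) = 0.813 * 0.398 = 0.323574
P(A|B2)*P(B2) = 0.321 * 0.602 = 0.193242
P(A) = 0.323574 + 0.193242 = 0.516816

0.516816


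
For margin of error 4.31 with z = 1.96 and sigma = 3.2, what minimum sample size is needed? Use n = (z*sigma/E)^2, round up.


z*sigma/E = 1.96 * 3.2 / 4.31 = 3136/2155 ≈ 1.455220
(z*sigma/E)^2 ≈ 2.117666
round up: n = 3

3


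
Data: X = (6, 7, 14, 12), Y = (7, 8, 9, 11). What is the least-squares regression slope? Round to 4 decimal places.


b = sum((xi-xbar)(yi-ybar)) / sum((xi-xbar)^2)
n = 4, xbar = 39/4 = 9.75, ybar = 35/4 = 8.75
Sxy = sum((xi-xbar)(yi-ybar)) = 14.75
Sxx = sum((xi-xbar)^2) = 44.75
b = Sxy / Sxx = 59/179 ≈ 0.329609

0.3296


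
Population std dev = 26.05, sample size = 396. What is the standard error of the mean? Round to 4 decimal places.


SE = sigma / sqrt(n)
sqrt(396) ≈ 19.899749
SE = 26.05 / 19.899749 ≈ 1.309062

1.3091


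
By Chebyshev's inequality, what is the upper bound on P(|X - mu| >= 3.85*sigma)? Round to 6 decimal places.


P <= 1/k^2
k^2 = 3.85^2 = 14.8225
1/k^2 = 1 / 14.8225 = 400/5929 ≈ 0.06746500

0.067465


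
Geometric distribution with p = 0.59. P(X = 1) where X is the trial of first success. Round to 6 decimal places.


P = (1-p)^(k-1) * p
(1-p)^(k-1) = 0.41^0 = 1
P = 1 * 0.59 = 0.59

0.590000


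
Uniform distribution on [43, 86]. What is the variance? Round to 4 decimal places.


Var = (b-a)^2 / 12
(b-a)^2 = (86 - 43)^2 = 1849
Var = 1849/12 ≈ 154.083333

154.0833


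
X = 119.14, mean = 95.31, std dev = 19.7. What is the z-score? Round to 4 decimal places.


z = (X - mu) / sigma
X - mu = 119.14 - 95.31 = 23.83
z = 23.83 / 19.7 = 2383/1970 ≈ 1.209645

1.2096


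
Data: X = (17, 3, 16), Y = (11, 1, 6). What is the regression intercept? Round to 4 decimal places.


a = ybar - b*xbar, where b = sum((xi-xbar)(yi-ybar)) / sum((xi-xbar)^2)
n = 3, xbar = 36/3 = 12, ybar = 18/3 = 6
Sxy = sum((xi-xbar)(yi-ybar)) = 70
Sxx = sum((xi-xbar)^2) = 122
b = Sxy / Sxx = 35/61 ≈ 0.573770
a = 6 - 0.573770 * 12 = -54/61 ≈ -0.885246

-0.8852


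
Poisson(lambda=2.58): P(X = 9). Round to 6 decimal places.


P = e^(-lam) * lam^k / k!
e^(-2.58) ≈ 0.07577400
lam^k = 2.58^9 ≈ 5064.975555
k! = 9! = 362880
P = 0.07577400 * 5064.975555 / 362880 ≈ 0.001058

0.001058


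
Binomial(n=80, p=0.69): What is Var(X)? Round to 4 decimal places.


Var = n*p*(1-p) = 80 * 0.69 * 0.31 = 17.112

17.1120


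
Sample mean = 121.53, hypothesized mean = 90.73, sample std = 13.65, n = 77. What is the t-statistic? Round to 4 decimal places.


t = (xbar - mu0) / (s/sqrt(n))
xbar - mu0 = 121.53 - 90.73 = 30.8
sqrt(77) ≈ 8.77496439
s/sqrt(n) = 13.65 / 8.77496439 ≈ 1.55556187
t = 30.8 / 1.55556187 ≈ 19.799920

19.7999


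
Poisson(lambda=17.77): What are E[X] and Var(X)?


E[X] = Var(X) = lambda = 17.77

17.77, 17.77


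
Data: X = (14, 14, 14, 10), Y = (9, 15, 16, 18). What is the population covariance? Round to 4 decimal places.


Cov = (1/n)*sum((xi-xbar)(yi-ybar))
n = 4, xbar = 52/4 = 13, ybar = 58/4 = 14.5
sum((xi-xbar)(yi-ybar)) = -14
Cov = -14 / 4 = -3.5

-3.5000


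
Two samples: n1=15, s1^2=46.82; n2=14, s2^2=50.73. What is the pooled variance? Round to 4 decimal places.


sp^2 = ((n1-1)*s1^2 + (n2-1)*s2^2)/(n1+n2-2)
(n1-1)*s1^2 = 14 * 46.82 = 655.48
(n2-1)*s2^2 = 13 * 50.73 = 659.49
numerator = 655.48 + 659.49 = 1314.97
n1+n2-2 = 27
sp^2 = 1314.97 / 27 = 131497/2700 ≈ 48.702593

48.7026


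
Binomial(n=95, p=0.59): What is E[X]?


E[X] = n*p = 95 * 0.59 = 56.05

56.05


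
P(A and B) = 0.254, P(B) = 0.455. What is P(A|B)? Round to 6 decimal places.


P(A|B) = P(A and B) / P(B) = 0.254 / 0.455 = 254/455 ≈ 0.55824176

0.558242


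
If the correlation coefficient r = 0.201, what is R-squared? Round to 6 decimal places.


R^2 = r^2 = (0.201)^2 = 0.040401

0.040401


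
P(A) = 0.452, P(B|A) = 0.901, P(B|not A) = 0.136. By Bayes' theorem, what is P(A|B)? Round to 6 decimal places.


P(A|B) = P(B|A)*P(A) / P(B), P(B) = P(B|A)*P(A) + P(B|not A)*P(not A)
P(B|A)*P(A) = 0.901 * 0.452 = 0.407252
P(B|not A)*P(not A) = 0.136 * 0.548 = 0.074528
P(B) = 0.407252 + 0.074528 = 0.48178
P(A|B) = 0.407252 / 0.48178 = 5989/7085 ≈ 0.84530699

0.845307


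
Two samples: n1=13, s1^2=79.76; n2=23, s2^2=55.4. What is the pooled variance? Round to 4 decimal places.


sp^2 = ((n1-1)*s1^2 + (n2-1)*s2^2)/(n1+n2-2)
(n1-1)*s1^2 = 12 * 79.76 = 957.12
(n2-1)*s2^2 = 22 * 55.4 = 1218.8
numerator = 957.12 + 1218.8 = 2175.92
n1+n2-2 = 34
sp^2 = 2175.92 / 34 = 27199/425 ≈ 63.997647

63.9976


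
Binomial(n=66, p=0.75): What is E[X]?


E[X] = n*p = 66 * 0.75 = 49.5

49.5


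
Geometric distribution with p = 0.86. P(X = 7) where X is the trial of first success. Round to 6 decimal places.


P = (1-p)^(k-1) * p
(1-p)^(k-1) = 0.14^6 = 0.000007529536
P = 0.000007529536 * 0.86 ≈ 0.000006475401

0.000006


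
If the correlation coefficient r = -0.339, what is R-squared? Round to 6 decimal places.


R^2 = r^2 = (-0.339)^2 = 0.114921

0.114921


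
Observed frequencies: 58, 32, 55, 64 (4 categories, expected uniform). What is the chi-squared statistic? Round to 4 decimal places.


chi2 = sum((O-E)^2/E), E = total/4
total = 209, E = 209/4 = 52.25
(58 - 52.25)^2 / 52.25 = 33.0625 / 52.25 = 529/836 ≈ 0.632775
(32 - 52.25)^2 / 52.25 = 410.0625 / 52.25 = 6561/836 ≈ 7.848086
(55 - 52.25)^2 / 52.25 = 7.5625 / 52.25 = 11/76 ≈ 0.144737
(64 - 52.25)^2 / 52.25 = 138.0625 / 52.25 = 2209/836 ≈ 2.642344
chi2 = 2355/209 ≈ 11.267943

11.2679


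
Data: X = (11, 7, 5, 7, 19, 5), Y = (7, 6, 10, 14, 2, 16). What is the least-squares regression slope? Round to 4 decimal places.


b = sum((xi-xbar)(yi-ybar)) / sum((xi-xbar)^2)
n = 6, xbar = 54/6 = 9, ybar = 55/6 ≈ 9.166667
Sxy = sum((xi-xbar)(yi-ybar)) = -110
Sxx = sum((xi-xbar)^2) = 144
b = Sxy / Sxx = -55/72 ≈ -0.763889

-0.7639


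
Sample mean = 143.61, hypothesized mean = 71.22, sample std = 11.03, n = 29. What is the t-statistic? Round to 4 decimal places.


t = (xbar - mu0) / (s/sqrt(n))
xbar - mu0 = 143.61 - 71.22 = 72.39
sqrt(29) ≈ 5.38516481
s/sqrt(n) = 11.03 / 5.38516481 ≈ 2.04821958
t = 72.39 / 2.04821958 ≈ 35.342890

35.3429


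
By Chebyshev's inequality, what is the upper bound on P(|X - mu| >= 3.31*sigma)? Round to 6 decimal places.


P <= 1/k^2
k^2 = 3.31^2 = 10.9561
1/k^2 = 1 / 10.9561 ≈ 0.09127335

0.091273


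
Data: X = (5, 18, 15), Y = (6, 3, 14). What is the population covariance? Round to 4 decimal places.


Cov = (1/n)*sum((xi-xbar)(yi-ybar))
n = 3, xbar = 38/3 ≈ 12.666667, ybar = 23/3 ≈ 7.666667
sum((xi-xbar)(yi-ybar)) = 8/3 ≈ 2.666667
Cov = 2.666667 / 3 = 8/9 ≈ 0.888889

0.8889


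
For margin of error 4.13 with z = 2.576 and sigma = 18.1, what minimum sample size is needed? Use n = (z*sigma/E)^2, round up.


z*sigma/E = 2.576 * 18.1 / 4.13 = 16652/1475 ≈ 11.289492
(z*sigma/E)^2 ≈ 127.452619
round up: n = 128

128


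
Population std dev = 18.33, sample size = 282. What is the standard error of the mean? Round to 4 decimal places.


SE = sigma / sqrt(n)
sqrt(282) ≈ 16.792856
SE = 18.33 / 16.792856 ≈ 1.091536

1.0915


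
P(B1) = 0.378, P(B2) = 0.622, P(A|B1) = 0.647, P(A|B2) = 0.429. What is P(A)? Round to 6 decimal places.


P(A) = P(A|B1)*P(B1) + P(A|B2)*P(B2)
P(A|B1)*P(B1) = 0.647 * 0.378 = 0.244566
P(A|B2)*P(B2) = 0.429 * 0.622 = 0.266838
P(A) = 0.244566 + 0.266838 = 0.511404

0.511404


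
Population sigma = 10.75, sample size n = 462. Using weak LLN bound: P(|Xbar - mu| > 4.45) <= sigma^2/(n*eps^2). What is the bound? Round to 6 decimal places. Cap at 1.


bound = min(1, sigma^2/(n*eps^2))
sigma^2 = 10.75^2 = 115.5625
n*eps^2 = 462 * 4.45^2 = 462 * 19.8025 = 9148.755
sigma^2/(n*eps^2) = 115.5625 / 9148.755 ≈ 0.01263150

0.012632


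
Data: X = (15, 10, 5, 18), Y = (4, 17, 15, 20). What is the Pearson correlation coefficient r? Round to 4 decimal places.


r = sum((xi-xbar)(yi-ybar)) / sqrt(sum((xi-xbar)^2) * sum((yi-ybar)^2))
n = 4, xbar = 48/4 = 12, ybar = 56/4 = 14
Sxy = sum((xi-xbar)(yi-ybar)) = -7
Sxx = sum((xi-xbar)^2) = 98
Syy = sum((yi-ybar)^2) = 146
sqrt(Sxx*Syy) ≈ 119.616052
r = Sxy / sqrt(Sxx*Syy) = -7 / 119.616052 ≈ -0.058521

-0.0585


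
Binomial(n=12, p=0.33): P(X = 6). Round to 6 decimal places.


P = C(n,k) * p^k * (1-p)^(n-k)
C(12,6) = 924
p^k = 0.33^6 ≈ 0.001291468
(1-p)^(n-k) = 0.67^6 ≈ 0.09045838
P = 924 * 0.001291468 * 0.09045838 ≈ 0.107945

0.107945


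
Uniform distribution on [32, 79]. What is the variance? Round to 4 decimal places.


Var = (b-a)^2 / 12
(b-a)^2 = (79 - 32)^2 = 2209
Var = 2209/12 ≈ 184.083333

184.0833


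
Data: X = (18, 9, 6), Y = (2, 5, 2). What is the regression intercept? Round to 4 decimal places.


a = ybar - b*xbar, where b = sum((xi-xbar)(yi-ybar)) / sum((xi-xbar)^2)
n = 3, xbar = 33/3 = 11, ybar = 9/3 = 3
Sxy = sum((xi-xbar)(yi-ybar)) = -6
Sxx = sum((xi-xbar)^2) = 78
b = Sxy / Sxx = -1/13 ≈ -0.076923
a = 3 - (-0.076923) * 11 = 50/13 ≈ 3.846154

3.8462


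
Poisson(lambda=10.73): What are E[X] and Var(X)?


E[X] = Var(X) = lambda = 10.73

10.73, 10.73


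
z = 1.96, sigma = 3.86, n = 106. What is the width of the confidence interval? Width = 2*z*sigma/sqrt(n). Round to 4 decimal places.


width = 2*z*sigma/sqrt(n)
2*z*sigma = 2 * 1.96 * 3.86 = 15.1312
sqrt(106) ≈ 10.295630
width = 15.1312 / 10.295630 ≈ 1.469672

1.4697


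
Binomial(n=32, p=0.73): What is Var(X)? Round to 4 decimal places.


Var = n*p*(1-p) = 32 * 0.73 * 0.27 = 6.3072

6.3072


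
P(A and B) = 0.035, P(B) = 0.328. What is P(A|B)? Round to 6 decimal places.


P(A|B) = P(A and B) / P(B) = 0.035 / 0.328 = 35/328 ≈ 0.10670732

0.106707


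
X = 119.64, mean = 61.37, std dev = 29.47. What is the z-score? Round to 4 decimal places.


z = (X - mu) / sigma
X - mu = 119.64 - 61.37 = 58.27
z = 58.27 / 29.47 = 5827/2947 ≈ 1.977265

1.9773


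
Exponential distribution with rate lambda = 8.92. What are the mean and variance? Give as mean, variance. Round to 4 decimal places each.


mean = 1/lam, var = 1/lam^2
mean = 1 / 8.92 = 25/223 ≈ 0.112108
lam^2 = 8.92^2 = 79.5664
var = 1 / 79.5664 ≈ 0.012568

0.1121, 0.0126


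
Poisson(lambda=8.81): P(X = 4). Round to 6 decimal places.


P = e^(-lam) * lam^k / k!
e^(-8.81) ≈ 0.0001492333
lam^k = 8.81^4 ≈ 6024.258979
k! = 4! = 24
P = 0.0001492333 * 6024.258979 / 24 ≈ 0.037459

0.037459


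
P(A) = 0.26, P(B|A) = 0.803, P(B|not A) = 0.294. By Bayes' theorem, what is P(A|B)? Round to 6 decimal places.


P(A|B) = P(B|A)*P(A) / P(B), P(B) = P(B|A)*P(A) + P(B|not A)*P(not A)
P(B|A)*P(A) = 0.803 * 0.26 = 0.20878
P(B|not A)*P(not A) = 0.294 * 0.74 = 0.21756
P(B) = 0.20878 + 0.21756 = 0.42634
P(A|B) = 0.20878 / 0.42634 ≈ 0.48970305

0.489703


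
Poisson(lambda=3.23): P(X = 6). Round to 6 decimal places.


P = e^(-lam) * lam^k / k!
e^(-3.23) ≈ 0.03955750
lam^k = 3.23^6 ≈ 1135.573199
k! = 6! = 720
P = 0.03955750 * 1135.573199 / 720 ≈ 0.062389

0.062389


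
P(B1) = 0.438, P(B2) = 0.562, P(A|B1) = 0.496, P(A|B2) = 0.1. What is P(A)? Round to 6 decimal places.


P(A) = P(A|B1)*P(B1) + P(A|B2)*P(B2)
P(A|B1)*P(B1) = 0.496 * 0.438 = 0.217248
P(A|B2)*P(B2) = 0.1 * 0.562 = 0.0562
P(A) = 0.217248 + 0.0562 = 0.273448

0.273448


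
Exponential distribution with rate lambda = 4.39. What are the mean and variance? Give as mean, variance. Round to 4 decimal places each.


mean = 1/lam, var = 1/lam^2
mean = 1 / 4.39 = 100/439 ≈ 0.227790
lam^2 = 4.39^2 = 19.2721
var = 1 / 19.2721 ≈ 0.051888

0.2278, 0.0519
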